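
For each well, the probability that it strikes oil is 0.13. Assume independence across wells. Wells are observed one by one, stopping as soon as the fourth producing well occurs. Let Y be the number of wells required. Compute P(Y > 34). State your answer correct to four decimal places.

Needing more than 34 wells ⇔ fewer than 4 successes in the first 34. With X ~ Binomial(34, 0.13), P(Y > 34) = P(X ≤ 3).
  k=0: C(34,0)·0.13^0·0.87^34 = 0.008783
  k=1: C(34,1)·0.13^1·0.87^33 = 0.044623
  k=2: C(34,2)·0.13^2·0.87^32 = 0.110018
  k=3: C(34,3)·0.13^3·0.87^31 = 0.175355
P(X ≤ 3) = 0.338780

0.3388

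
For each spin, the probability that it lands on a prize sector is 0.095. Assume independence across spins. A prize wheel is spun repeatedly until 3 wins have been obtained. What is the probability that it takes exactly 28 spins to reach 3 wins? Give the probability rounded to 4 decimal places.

Y = trial on which the third success occurs; negative binomial, r=3, p=0.095.
P(Y=28) = C(27,2) · p^3 · (1−p)^25
= 351 · 0.00085737 · 0.082455 = 0.024814

0.0248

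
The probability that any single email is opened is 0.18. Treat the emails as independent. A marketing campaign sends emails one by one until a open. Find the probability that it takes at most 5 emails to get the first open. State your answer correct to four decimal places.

Y = number of emails to the first success; geometric, p = 0.18.
P(Y ≤ 5) = 1 − (1−p)^5 = 1 − 0.370740 = 0.629260

0.6293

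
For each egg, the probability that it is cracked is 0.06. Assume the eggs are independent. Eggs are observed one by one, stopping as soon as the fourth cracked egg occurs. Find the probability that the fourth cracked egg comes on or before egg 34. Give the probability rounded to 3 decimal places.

0.145

Finishing within 34 eggs ⇔ at least 4 successes in the first 34. With X ~ Binomial(34, 0.06), P(Y ≤ 34) = 1 − P(X ≤ 3).
  k=0: C(34,0)·0.06^0·0.94^34 = 0.12200
  k=1: C(34,1)·0.06^1·0.94^33 = 0.26476
  k=2: C(34,2)·0.06^2·0.94^32 = 0.27884
  k=3: C(34,3)·0.06^3·0.94^31 = 0.18985
1 − 0.85544 = 0.14456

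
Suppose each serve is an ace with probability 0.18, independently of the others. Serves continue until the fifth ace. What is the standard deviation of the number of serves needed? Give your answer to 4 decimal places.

Y = total serves until the fifth success; negative binomial with r=5, p=0.18.
SD(Y) = √[r(1−p)/p²] = √(126.543210) = 11.249143

11.2491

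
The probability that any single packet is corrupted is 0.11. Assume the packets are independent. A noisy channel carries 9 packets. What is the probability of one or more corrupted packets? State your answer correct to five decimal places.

0.64964

P(at least one) = 1 − P(none) = 1 − (1 − 0.11)^9
= 1 − 0.3503564 = 0.6496436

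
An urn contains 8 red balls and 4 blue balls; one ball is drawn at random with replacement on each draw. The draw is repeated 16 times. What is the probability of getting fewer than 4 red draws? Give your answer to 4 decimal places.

0.0001

X ~ Binomial(16, 0.666667); P(X ≤ 3) = Σ C(16,k) p^k (1−p)^(16−k) over k:
  k=0: C(16,0)·0.666667^0·0.333333^16 = 0.000000
  k=1: C(16,1)·0.666667^1·0.333333^15 = 0.000001
  k=2: C(16,2)·0.666667^2·0.333333^14 = 0.000011
  k=3: C(16,3)·0.666667^3·0.333333^13 = 0.000104
Total = 0.000116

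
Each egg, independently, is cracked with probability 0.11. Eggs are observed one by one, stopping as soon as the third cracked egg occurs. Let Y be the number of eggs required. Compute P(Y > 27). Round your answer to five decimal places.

0.41711

Needing more than 27 eggs ⇔ fewer than 3 successes in the first 27. With X ~ Binomial(27, 0.11), P(Y > 27) = P(X ≤ 2).
  k=0: C(27,0)·0.11^0·0.89^27 = 0.0430061
  k=1: C(27,1)·0.11^1·0.89^26 = 0.1435148
  k=2: C(27,2)·0.11^2·0.89^25 = 0.2305912
P(X ≤ 2) = 0.4171120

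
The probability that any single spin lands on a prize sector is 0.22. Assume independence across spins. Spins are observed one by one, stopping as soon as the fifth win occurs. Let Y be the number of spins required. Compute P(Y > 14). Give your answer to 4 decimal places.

Needing more than 14 spins ⇔ fewer than 5 successes in the first 14. With X ~ Binomial(14, 0.22), P(Y > 14) = P(X ≤ 4).
  k=0: C(14,0)·0.22^0·0.78^14 = 0.030855
  k=1: C(14,1)·0.22^1·0.78^13 = 0.121837
  k=2: C(14,2)·0.22^2·0.78^12 = 0.223369
  k=3: C(14,3)·0.22^3·0.78^11 = 0.252006
  k=4: C(14,4)·0.22^4·0.78^10 = 0.195466
P(X ≤ 4) = 0.823532

0.8235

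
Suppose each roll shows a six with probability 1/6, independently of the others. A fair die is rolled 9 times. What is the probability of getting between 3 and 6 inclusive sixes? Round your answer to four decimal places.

0.1782

X ~ Binomial(9, 0.166667); P(3 ≤ X ≤ 6) = Σ C(9,k) p^k (1−p)^(9−k) over k:
  k=3: C(9,3)·0.166667^3·0.833333^6 = 0.130238
  k=4: C(9,4)·0.166667^4·0.833333^5 = 0.039071
  k=5: C(9,5)·0.166667^5·0.833333^4 = 0.007814
  k=6: C(9,6)·0.166667^6·0.833333^3 = 0.001042
Total = 0.178166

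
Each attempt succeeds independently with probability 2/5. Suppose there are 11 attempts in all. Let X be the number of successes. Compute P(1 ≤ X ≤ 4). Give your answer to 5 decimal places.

0.52915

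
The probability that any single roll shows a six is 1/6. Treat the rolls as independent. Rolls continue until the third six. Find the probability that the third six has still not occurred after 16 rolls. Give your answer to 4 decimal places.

Needing more than 16 rolls ⇔ fewer than 3 successes in the first 16. With X ~ Binomial(16, 0.166667), P(Y > 16) = P(X ≤ 2).
  k=0: C(16,0)·0.166667^0·0.833333^16 = 0.054088
  k=1: C(16,1)·0.166667^1·0.833333^15 = 0.173081
  k=2: C(16,2)·0.166667^2·0.833333^14 = 0.259622
P(X ≤ 2) = 0.486791

0.4868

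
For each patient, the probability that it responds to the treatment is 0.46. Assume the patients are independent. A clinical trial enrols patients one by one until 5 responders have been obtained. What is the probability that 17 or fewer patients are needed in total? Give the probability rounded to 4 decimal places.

0.9495

Finishing within 17 patients ⇔ at least 5 successes in the first 17. With X ~ Binomial(17, 0.46), P(Y ≤ 17) = 1 − P(X ≤ 4).
  k=0: C(17,0)·0.46^0·0.54^17 = 0.000028
  k=1: C(17,1)·0.46^1·0.54^16 = 0.000409
  k=2: C(17,2)·0.46^2·0.54^15 = 0.002786
  k=3: C(17,3)·0.46^3·0.54^14 = 0.011866
  k=4: C(17,4)·0.46^4·0.54^13 = 0.035378
1 − 0.050466 = 0.949534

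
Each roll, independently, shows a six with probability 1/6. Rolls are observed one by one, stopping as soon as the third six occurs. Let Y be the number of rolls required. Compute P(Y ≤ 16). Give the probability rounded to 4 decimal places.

0.5132

Finishing within 16 rolls ⇔ at least 3 successes in the first 16. With X ~ Binomial(16, 0.166667), P(Y ≤ 16) = 1 − P(X ≤ 2).
  k=0: C(16,0)·0.166667^0·0.833333^16 = 0.054088
  k=1: C(16,1)·0.166667^1·0.833333^15 = 0.173081
  k=2: C(16,2)·0.166667^2·0.833333^14 = 0.259622
1 − 0.486791 = 0.513209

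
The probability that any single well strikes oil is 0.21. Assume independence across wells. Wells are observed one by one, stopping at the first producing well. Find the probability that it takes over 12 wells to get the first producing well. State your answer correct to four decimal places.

0.0591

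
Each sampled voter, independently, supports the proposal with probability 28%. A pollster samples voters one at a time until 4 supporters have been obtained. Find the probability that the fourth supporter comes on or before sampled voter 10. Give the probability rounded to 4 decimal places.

0.2979

Finishing within 10 sampled voters ⇔ at least 4 successes in the first 10. With X ~ Binomial(10, 0.28), P(Y ≤ 10) = 1 − P(X ≤ 3).
  k=0: C(10,0)·0.28^0·0.72^10 = 0.037439
  k=1: C(10,1)·0.28^1·0.72^9 = 0.145596
  k=2: C(10,2)·0.28^2·0.72^8 = 0.254794
  k=3: C(10,3)·0.28^3·0.72^7 = 0.264230
1 − 0.702059 = 0.297941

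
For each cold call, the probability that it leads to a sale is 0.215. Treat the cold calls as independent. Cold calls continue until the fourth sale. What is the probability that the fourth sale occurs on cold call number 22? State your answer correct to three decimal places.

0.036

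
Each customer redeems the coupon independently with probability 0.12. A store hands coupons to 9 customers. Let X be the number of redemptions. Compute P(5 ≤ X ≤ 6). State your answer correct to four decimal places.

0.0021

X ~ Binomial(9, 0.12); P(5 ≤ X ≤ 6) = Σ C(9,k) p^k (1−p)^(9−k) over k:
  k=5: C(9,5)·0.12^5·0.88^4 = 0.001880
  k=6: C(9,6)·0.12^6·0.88^3 = 0.000171
Total = 0.002051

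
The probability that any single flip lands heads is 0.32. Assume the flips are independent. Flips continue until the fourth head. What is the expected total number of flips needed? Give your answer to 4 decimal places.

12.5000

Y = total flips until the fourth success; negative binomial with r=4, p=0.32.
E[Y] = r / p = 4 / 0.32 = 12.500000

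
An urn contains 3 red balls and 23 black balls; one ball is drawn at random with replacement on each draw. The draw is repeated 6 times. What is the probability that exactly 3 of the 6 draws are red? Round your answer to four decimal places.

0.0213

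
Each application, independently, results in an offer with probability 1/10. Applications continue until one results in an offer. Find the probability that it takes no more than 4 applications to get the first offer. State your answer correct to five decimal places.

Y = number of applications to the first success; geometric, p = 0.10.
P(Y ≤ 4) = 1 − (1−p)^4 = 1 − 0.6561000 = 0.3439000

0.34390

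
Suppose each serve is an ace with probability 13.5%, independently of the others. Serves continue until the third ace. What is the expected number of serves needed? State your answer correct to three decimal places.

Y = total serves until the third success; negative binomial with r=3, p=0.135.
E[Y] = r / p = 3 / 0.135 = 22.22222

22.222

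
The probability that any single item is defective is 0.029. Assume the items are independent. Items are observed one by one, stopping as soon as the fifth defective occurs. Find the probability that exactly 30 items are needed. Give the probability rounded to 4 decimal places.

0.0002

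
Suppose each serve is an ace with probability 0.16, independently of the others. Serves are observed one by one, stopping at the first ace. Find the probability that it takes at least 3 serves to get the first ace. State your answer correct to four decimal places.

Y = number of serves to the first success; geometric, p = 0.16.
P(Y > 2) = P(first 2 all fail) = (1−p)^2 = 0.705600

0.7056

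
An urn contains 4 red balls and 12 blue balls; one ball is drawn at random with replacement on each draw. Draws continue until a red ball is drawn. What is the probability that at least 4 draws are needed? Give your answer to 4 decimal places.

0.4219

Y = number of draws to the first success; geometric, p = 0.25.
P(Y > 3) = P(first 3 all fail) = (1−p)^3 = 0.421875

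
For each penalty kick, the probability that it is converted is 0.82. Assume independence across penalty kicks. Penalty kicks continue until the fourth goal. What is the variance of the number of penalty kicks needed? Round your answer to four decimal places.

1.0708

Y = total penalty kicks until the fourth success; negative binomial with r=4, p=0.82.
Var(Y) = r(1−p)/p² = 4·0.18 / 0.82² = 1.070791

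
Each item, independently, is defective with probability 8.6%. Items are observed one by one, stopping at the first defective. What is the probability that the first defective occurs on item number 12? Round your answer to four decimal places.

Geometric (trials to first success), p = 0.086.
P(Y = 12) = (1−p)^11 · p = 0.37188 · 0.086 = 0.031982

0.0320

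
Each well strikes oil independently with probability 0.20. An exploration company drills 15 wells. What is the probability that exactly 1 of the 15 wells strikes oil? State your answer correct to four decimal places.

0.1319

X ~ Binomial(n=15, p=0.20).
P(X=1) = C(15,1) · p^1 · (1−p)^14
= 15 · 0.2 · 0.04398 = 0.131941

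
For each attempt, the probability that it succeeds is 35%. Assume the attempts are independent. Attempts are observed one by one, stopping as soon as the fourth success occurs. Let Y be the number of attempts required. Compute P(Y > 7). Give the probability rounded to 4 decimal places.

Needing more than 7 attempts ⇔ fewer than 4 successes in the first 7. With X ~ Binomial(7, 0.35), P(Y > 7) = P(X ≤ 3).
  k=0: C(7,0)·0.35^0·0.65^7 = 0.049022
  k=1: C(7,1)·0.35^1·0.65^6 = 0.184776
  k=2: C(7,2)·0.35^2·0.65^5 = 0.298485
  k=3: C(7,3)·0.35^3·0.65^4 = 0.267871
P(X ≤ 3) = 0.800154

0.8002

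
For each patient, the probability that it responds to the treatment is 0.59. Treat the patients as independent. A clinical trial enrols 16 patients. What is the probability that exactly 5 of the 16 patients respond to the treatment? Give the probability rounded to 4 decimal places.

0.0172

X ~ Binomial(n=16, p=0.59).
P(X=5) = C(16,5) · p^5 · (1−p)^11
= 4368 · 0.071492 · 5.5033e-05 = 0.017186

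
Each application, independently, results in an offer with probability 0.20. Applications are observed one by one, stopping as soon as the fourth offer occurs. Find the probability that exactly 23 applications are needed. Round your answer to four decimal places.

0.0355

Y = trial on which the fourth success occurs; negative binomial, r=4, p=0.20.
P(Y=23) = C(22,3) · p^4 · (1−p)^19
= 1540 · 0.0016 · 0.014412 = 0.035510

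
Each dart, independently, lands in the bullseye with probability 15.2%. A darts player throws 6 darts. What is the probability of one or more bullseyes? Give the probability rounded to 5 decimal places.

P(at least one) = 1 − P(none) = 1 − (1 − 0.152)^6
= 1 − 0.3718563 = 0.6281437

0.62814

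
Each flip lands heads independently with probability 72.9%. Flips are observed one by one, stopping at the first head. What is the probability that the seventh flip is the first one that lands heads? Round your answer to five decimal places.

Geometric (trials to first success), p = 0.729.
P(Y = 7) = (1−p)^6 · p = 0.00039611 · 0.729 = 0.0002888

0.00029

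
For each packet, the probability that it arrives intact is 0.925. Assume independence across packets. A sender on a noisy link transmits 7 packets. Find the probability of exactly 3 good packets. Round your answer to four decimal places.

X ~ Binomial(n=7, p=0.925).
P(X=3) = C(7,3) · p^3 · (1−p)^4
= 35 · 0.79145 · 3.1641e-05 = 0.000876

0.0009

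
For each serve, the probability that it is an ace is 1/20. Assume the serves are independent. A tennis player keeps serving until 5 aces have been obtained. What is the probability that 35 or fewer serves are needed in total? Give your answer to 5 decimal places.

Finishing within 35 serves ⇔ at least 5 successes in the first 35. With X ~ Binomial(35, 0.05), P(Y ≤ 35) = 1 − P(X ≤ 4).
  k=0: C(35,0)·0.05^0·0.95^35 = 0.1660834
  k=1: C(35,1)·0.05^1·0.95^34 = 0.3059431
  k=2: C(35,2)·0.05^2·0.95^33 = 0.2737385
  k=3: C(35,3)·0.05^3·0.95^32 = 0.1584802
  k=4: C(35,4)·0.05^4·0.95^31 = 0.0667285
1 − 0.9709737 = 0.0290263

0.02903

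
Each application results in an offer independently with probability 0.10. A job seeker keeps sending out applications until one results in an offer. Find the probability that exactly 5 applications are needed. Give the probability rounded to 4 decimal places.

Geometric (trials to first success), p = 0.10.
P(Y = 5) = (1−p)^4 · p = 0.6561 · 0.10 = 0.065610

0.0656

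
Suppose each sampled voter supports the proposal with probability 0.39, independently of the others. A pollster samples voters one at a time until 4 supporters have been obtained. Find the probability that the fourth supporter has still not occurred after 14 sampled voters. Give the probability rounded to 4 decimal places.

0.1405

Needing more than 14 sampled voters ⇔ fewer than 4 successes in the first 14. With X ~ Binomial(14, 0.39), P(Y > 14) = P(X ≤ 3).
  k=0: C(14,0)·0.39^0·0.61^14 = 0.000988
  k=1: C(14,1)·0.39^1·0.61^13 = 0.008841
  k=2: C(14,2)·0.39^2·0.61^12 = 0.036739
  k=3: C(14,3)·0.39^3·0.61^11 = 0.093956
P(X ≤ 3) = 0.140523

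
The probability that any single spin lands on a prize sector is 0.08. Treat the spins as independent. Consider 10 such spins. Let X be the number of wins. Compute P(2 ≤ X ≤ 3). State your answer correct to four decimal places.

0.1821

X ~ Binomial(10, 0.08); P(2 ≤ X ≤ 3) = Σ C(10,k) p^k (1−p)^(10−k) over k:
  k=2: C(10,2)·0.08^2·0.92^8 = 0.147807
  k=3: C(10,3)·0.08^3·0.92^7 = 0.034274
Total = 0.182081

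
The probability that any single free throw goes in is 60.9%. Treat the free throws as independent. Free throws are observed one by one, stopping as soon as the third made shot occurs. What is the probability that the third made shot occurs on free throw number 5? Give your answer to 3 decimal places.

0.207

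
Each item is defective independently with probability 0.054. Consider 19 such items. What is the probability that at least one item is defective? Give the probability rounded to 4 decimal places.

P(at least one) = 1 − P(none) = 1 − (1 − 0.054)^19
= 1 − 0.348282 = 0.651718

0.6517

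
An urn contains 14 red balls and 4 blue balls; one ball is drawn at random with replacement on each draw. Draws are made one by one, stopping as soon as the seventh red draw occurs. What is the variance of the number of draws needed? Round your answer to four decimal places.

2.5714

Y = total draws until the seventh success; negative binomial with r=7, p=0.777778.
Var(Y) = r(1−p)/p² = 7·0.222222 / 0.777778² = 2.571429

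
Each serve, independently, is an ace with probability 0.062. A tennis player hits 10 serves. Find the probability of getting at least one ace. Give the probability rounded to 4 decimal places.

P(at least one) = 1 − P(none) = 1 − (1 − 0.062)^10
= 1 − 0.527264 = 0.472736

0.4727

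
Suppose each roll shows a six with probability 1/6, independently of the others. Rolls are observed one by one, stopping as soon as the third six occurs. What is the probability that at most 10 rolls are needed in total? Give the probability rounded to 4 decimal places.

0.2248

Finishing within 10 rolls ⇔ at least 3 successes in the first 10. With X ~ Binomial(10, 0.166667), P(Y ≤ 10) = 1 − P(X ≤ 2).
  k=0: C(10,0)·0.166667^0·0.833333^10 = 0.161506
  k=1: C(10,1)·0.166667^1·0.833333^9 = 0.323011
  k=2: C(10,2)·0.166667^2·0.833333^8 = 0.290710
1 − 0.775227 = 0.224773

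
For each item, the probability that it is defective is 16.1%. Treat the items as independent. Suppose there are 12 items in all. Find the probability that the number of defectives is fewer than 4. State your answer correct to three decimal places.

X ~ Binomial(12, 0.161); P(X ≤ 3) = Σ C(12,k) p^k (1−p)^(12−k) over k:
  k=0: C(12,0)·0.161^0·0.839^12 = 0.12166
  k=1: C(12,1)·0.161^1·0.839^11 = 0.28015
  k=2: C(12,2)·0.161^2·0.839^10 = 0.29568
  k=3: C(12,3)·0.161^3·0.839^9 = 0.18913
Total = 0.88661

0.887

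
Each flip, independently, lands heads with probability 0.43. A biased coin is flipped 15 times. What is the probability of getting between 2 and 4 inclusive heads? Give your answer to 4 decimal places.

0.1519

X ~ Binomial(15, 0.43); P(2 ≤ X ≤ 4) = Σ C(15,k) p^k (1−p)^(15−k) over k:
  k=2: C(15,2)·0.43^2·0.57^13 = 0.013017
  k=3: C(15,3)·0.43^3·0.57^12 = 0.042552
  k=4: C(15,4)·0.43^4·0.57^11 = 0.096301
Total = 0.151869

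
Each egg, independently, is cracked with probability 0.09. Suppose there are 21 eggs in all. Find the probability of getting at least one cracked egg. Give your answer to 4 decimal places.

0.8620

P(at least one) = 1 − P(none) = 1 − (1 − 0.09)^21
= 1 − 0.137997 = 0.862003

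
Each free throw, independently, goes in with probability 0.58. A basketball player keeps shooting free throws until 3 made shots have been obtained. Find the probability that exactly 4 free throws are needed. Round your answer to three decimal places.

0.246

Y = trial on which the third success occurs; negative binomial, r=3, p=0.58.
P(Y=4) = C(3,2) · p^3 · (1−p)^1
= 3 · 0.19511 · 0.42 = 0.24584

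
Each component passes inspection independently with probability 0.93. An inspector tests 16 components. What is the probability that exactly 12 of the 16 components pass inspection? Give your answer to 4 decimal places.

0.0183

X ~ Binomial(n=16, p=0.93).
P(X=12) = C(16,12) · p^12 · (1−p)^4
= 1820 · 0.4186 · 2.401e-05 = 0.018292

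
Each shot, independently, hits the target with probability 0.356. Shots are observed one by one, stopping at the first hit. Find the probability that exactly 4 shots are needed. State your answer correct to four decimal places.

Geometric (trials to first success), p = 0.356.
P(Y = 4) = (1−p)^3 · p = 0.26709 · 0.356 = 0.095084

0.0951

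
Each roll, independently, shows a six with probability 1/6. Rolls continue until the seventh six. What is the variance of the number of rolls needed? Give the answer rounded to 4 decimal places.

210.0000

Y = total rolls until the seventh success; negative binomial with r=7, p=0.166667.
Var(Y) = r(1−p)/p² = 7·0.833333 / 0.166667² = 210.000000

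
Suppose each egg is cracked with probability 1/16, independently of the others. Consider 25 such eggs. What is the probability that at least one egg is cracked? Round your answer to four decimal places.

P(at least one) = 1 − P(none) = 1 − (1 − 0.0625)^25
= 1 − 0.199197 = 0.800803

0.8008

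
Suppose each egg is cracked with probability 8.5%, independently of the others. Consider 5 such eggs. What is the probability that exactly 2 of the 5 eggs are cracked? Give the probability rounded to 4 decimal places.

X ~ Binomial(n=5, p=0.085).
P(X=2) = C(5,2) · p^2 · (1−p)^3
= 10 · 0.007225 · 0.76606 = 0.055348

0.0553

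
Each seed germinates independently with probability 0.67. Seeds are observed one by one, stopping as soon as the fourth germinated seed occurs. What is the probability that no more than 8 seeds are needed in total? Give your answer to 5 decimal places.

0.91543

Finishing within 8 seeds ⇔ at least 4 successes in the first 8. With X ~ Binomial(8, 0.67), P(Y ≤ 8) = 1 − P(X ≤ 3).
  k=0: C(8,0)·0.67^0·0.33^8 = 0.0001406
  k=1: C(8,1)·0.67^1·0.33^7 = 0.0022843
  k=2: C(8,2)·0.67^2·0.33^6 = 0.0162327
  k=3: C(8,3)·0.67^3·0.33^5 = 0.0659147
1 − 0.0845724 = 0.9154276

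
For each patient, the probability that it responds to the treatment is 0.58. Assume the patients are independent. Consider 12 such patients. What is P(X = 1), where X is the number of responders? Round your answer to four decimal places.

0.0005

X ~ Binomial(n=12, p=0.58).
P(X=1) = C(12,1) · p^1 · (1−p)^11
= 12 · 0.58 · 7.1737e-05 = 0.000499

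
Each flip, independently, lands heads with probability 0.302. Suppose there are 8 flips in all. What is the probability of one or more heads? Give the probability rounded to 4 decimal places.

0.9437

P(at least one) = 1 − P(none) = 1 − (1 − 0.302)^8
= 1 − 0.056343 = 0.943657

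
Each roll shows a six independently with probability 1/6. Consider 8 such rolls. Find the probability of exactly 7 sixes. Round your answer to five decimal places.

0.00002

X ~ Binomial(n=8, p=0.166667).
P(X=7) = C(8,7) · p^7 · (1−p)^1
= 8 · 3.5722e-06 · 0.83333 = 0.0000238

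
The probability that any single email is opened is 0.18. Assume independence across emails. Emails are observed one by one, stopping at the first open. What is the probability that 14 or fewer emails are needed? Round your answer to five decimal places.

0.93786

Y = number of emails to the first success; geometric, p = 0.18.
P(Y ≤ 14) = 1 − (1−p)^14 = 1 − 0.0621432 = 0.9378568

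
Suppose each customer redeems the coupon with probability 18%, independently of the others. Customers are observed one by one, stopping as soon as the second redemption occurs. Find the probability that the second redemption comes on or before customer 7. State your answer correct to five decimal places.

0.36767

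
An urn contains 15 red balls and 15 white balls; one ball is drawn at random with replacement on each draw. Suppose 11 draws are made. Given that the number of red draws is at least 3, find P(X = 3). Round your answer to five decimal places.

0.08329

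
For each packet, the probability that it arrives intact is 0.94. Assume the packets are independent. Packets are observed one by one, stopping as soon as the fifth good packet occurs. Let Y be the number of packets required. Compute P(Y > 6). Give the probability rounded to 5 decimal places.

0.04592

Needing more than 6 packets ⇔ fewer than 5 successes in the first 6. With X ~ Binomial(6, 0.94), P(Y > 6) = P(X ≤ 4).
  k=0: C(6,0)·0.94^0·0.06^6 = 0.0000000
  k=1: C(6,1)·0.94^1·0.06^5 = 0.0000044
  k=2: C(6,2)·0.94^2·0.06^4 = 0.0001718
  k=3: C(6,3)·0.94^3·0.06^3 = 0.0035881
  k=4: C(6,4)·0.94^4·0.06^2 = 0.0421604
P(X ≤ 4) = 0.0459248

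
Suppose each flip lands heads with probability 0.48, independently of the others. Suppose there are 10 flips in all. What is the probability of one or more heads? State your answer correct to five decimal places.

0.99855

P(at least one) = 1 − P(none) = 1 − (1 − 0.48)^10
= 1 − 0.0014456 = 0.9985544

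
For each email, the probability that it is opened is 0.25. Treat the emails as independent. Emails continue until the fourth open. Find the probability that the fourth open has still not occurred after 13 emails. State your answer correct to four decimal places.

0.5843

Needing more than 13 emails ⇔ fewer than 4 successes in the first 13. With X ~ Binomial(13, 0.25), P(Y > 13) = P(X ≤ 3).
  k=0: C(13,0)·0.25^0·0.75^13 = 0.023757
  k=1: C(13,1)·0.25^1·0.75^12 = 0.102948
  k=2: C(13,2)·0.25^2·0.75^11 = 0.205896
  k=3: C(13,3)·0.25^3·0.75^10 = 0.251651
P(X ≤ 3) = 0.584253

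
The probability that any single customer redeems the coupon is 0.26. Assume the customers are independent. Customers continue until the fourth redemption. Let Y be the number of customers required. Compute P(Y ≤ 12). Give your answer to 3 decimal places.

Finishing within 12 customers ⇔ at least 4 successes in the first 12. With X ~ Binomial(12, 0.26), P(Y ≤ 12) = 1 − P(X ≤ 3).
  k=0: C(12,0)·0.26^0·0.74^12 = 0.02696
  k=1: C(12,1)·0.26^1·0.74^11 = 0.11369
  k=2: C(12,2)·0.26^2·0.74^10 = 0.21969
  k=3: C(12,3)·0.26^3·0.74^9 = 0.25729
1 − 0.61763 = 0.38237

0.382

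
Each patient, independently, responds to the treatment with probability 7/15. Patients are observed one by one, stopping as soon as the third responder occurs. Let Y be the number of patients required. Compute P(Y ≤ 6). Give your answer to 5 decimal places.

Finishing within 6 patients ⇔ at least 3 successes in the first 6. With X ~ Binomial(6, 0.466667), P(Y ≤ 6) = 1 − P(X ≤ 2).
  k=0: C(6,0)·0.466667^0·0.533333^6 = 0.0230140
  k=1: C(6,1)·0.466667^1·0.533333^5 = 0.1208236
  k=2: C(6,2)·0.466667^2·0.533333^4 = 0.2643016
1 − 0.4081391 = 0.5918609

0.59186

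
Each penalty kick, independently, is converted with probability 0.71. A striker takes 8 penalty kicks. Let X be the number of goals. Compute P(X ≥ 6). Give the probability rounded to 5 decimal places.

0.57723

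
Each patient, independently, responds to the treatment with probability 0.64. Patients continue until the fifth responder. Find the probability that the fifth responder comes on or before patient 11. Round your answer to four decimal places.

0.9419

Finishing within 11 patients ⇔ at least 5 successes in the first 11. With X ~ Binomial(11, 0.64), P(Y ≤ 11) = 1 − P(X ≤ 4).
  k=0: C(11,0)·0.64^0·0.36^11 = 0.000013
  k=1: C(11,1)·0.64^1·0.36^10 = 0.000257
  k=2: C(11,2)·0.64^2·0.36^9 = 0.002288
  k=3: C(11,3)·0.64^3·0.36^8 = 0.012202
  k=4: C(11,4)·0.64^4·0.36^7 = 0.043386
1 − 0.058147 = 0.941853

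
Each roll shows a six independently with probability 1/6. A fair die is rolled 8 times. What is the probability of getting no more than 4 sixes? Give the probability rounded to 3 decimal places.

0.995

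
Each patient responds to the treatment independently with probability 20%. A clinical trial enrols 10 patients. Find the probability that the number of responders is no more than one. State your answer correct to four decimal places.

X ~ Binomial(10, 0.20); P(X ≤ 1) = Σ C(10,k) p^k (1−p)^(10−k) over k:
  k=0: C(10,0)·0.20^0·0.80^10 = 0.107374
  k=1: C(10,1)·0.20^1·0.80^9 = 0.268435
Total = 0.375810

0.3758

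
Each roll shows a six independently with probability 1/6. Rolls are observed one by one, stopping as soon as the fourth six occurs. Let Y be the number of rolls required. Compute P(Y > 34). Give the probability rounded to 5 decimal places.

0.15869

Needing more than 34 rolls ⇔ fewer than 4 successes in the first 34. With X ~ Binomial(34, 0.166667), P(Y > 34) = P(X ≤ 3).
  k=0: C(34,0)·0.166667^0·0.833333^34 = 0.0020316
  k=1: C(34,1)·0.166667^1·0.833333^33 = 0.0138149
  k=2: C(34,2)·0.166667^2·0.833333^32 = 0.0455890
  k=3: C(34,3)·0.166667^3·0.833333^31 = 0.0972566
P(X ≤ 3) = 0.1586921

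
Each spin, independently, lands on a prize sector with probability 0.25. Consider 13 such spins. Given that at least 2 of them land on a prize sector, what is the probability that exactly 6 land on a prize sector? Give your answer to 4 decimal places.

0.0640

X ~ Binomial(13, 0.25). Want P(X=6 | X≥2) = P(X=6) / P(X≥2).
P(X=6) = C(13,6)·0.25^6·0.75^7 = 0.055922
P(X≥2) = 1 − 0.023757 − 0.102948 = 0.873295
Ratio = 0.055922 / 0.873295 = 0.064036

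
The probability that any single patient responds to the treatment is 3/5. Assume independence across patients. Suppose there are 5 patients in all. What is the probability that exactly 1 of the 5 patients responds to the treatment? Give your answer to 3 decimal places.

X ~ Binomial(n=5, p=0.60).
P(X=1) = C(5,1) · p^1 · (1−p)^4
= 5 · 0.6 · 0.0256 = 0.07680

0.077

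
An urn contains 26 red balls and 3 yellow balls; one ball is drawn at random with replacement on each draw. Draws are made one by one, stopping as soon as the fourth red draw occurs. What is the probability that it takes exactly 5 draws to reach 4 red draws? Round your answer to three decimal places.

Y = trial on which the fourth success occurs; negative binomial, r=4, p=0.896552.
P(Y=5) = C(4,3) · p^4 · (1−p)^1
= 4 · 0.6461 · 0.10345 = 0.26735

0.267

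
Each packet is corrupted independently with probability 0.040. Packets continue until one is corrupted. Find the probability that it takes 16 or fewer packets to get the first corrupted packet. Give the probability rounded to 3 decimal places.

0.480

Y = number of packets to the first success; geometric, p = 0.04.
P(Y ≤ 16) = 1 − (1−p)^16 = 1 − 0.52040 = 0.47960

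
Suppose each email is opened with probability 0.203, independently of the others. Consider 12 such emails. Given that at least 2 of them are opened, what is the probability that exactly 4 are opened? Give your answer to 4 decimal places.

X ~ Binomial(12, 0.203). Want P(X=4 | X≥2) = P(X=4) / P(X≥2).
P(X=4) = C(12,4)·0.203^4·0.797^8 = 0.136854
P(X≥2) = 1 − 0.065690 − 0.200779 = 0.733531
Ratio = 0.136854 / 0.733531 = 0.186568

0.1866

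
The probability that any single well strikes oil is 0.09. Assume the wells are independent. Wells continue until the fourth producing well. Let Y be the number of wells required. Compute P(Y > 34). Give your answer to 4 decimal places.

Needing more than 34 wells ⇔ fewer than 4 successes in the first 34. With X ~ Binomial(34, 0.09), P(Y > 34) = P(X ≤ 3).
  k=0: C(34,0)·0.09^0·0.91^34 = 0.040496
  k=1: C(34,1)·0.09^1·0.91^33 = 0.136172
  k=2: C(34,2)·0.09^2·0.91^32 = 0.222215
  k=3: C(34,3)·0.09^3·0.91^31 = 0.234424
P(X ≤ 3) = 0.633306

0.6333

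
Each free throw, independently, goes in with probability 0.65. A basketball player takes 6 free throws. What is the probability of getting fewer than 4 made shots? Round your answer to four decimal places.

0.3529

X ~ Binomial(6, 0.65); P(X ≤ 3) = Σ C(6,k) p^k (1−p)^(6−k) over k:
  k=0: C(6,0)·0.65^0·0.35^6 = 0.001838
  k=1: C(6,1)·0.65^1·0.35^5 = 0.020484
  k=2: C(6,2)·0.65^2·0.35^4 = 0.095102
  k=3: C(6,3)·0.65^3·0.35^3 = 0.235491
Total = 0.352915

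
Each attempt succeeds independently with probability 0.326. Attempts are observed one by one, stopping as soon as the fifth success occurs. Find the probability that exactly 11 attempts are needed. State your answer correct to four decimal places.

0.0725

Y = trial on which the fifth success occurs; negative binomial, r=5, p=0.326.
P(Y=11) = C(10,4) · p^5 · (1−p)^6
= 210 · 0.003682 · 0.093747 = 0.072488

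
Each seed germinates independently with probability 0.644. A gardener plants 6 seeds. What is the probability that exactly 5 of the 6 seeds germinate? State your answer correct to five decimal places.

X ~ Binomial(n=6, p=0.644).
P(X=5) = C(6,5) · p^5 · (1−p)^1
= 6 · 0.11077 · 0.356 = 0.2366086

0.23661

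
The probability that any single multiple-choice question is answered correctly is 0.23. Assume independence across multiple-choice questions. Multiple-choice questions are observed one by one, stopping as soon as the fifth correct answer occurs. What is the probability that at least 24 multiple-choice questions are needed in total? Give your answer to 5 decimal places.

0.36303

Needing more than 23 multiple-choice questions ⇔ fewer than 5 successes in the first 23. With X ~ Binomial(23, 0.23), P(Y > 23) = P(X ≤ 4).
  k=0: C(23,0)·0.23^0·0.77^23 = 0.0024507
  k=1: C(23,1)·0.23^1·0.77^22 = 0.0168365
  k=2: C(23,2)·0.23^2·0.77^21 = 0.0553199
  k=3: C(23,3)·0.23^3·0.77^20 = 0.1156689
  k=4: C(23,4)·0.23^4·0.77^19 = 0.1727522
P(X ≤ 4) = 0.3630282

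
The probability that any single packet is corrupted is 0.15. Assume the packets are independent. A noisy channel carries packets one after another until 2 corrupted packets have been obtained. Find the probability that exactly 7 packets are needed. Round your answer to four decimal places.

0.0599

Y = trial on which the second success occurs; negative binomial, r=2, p=0.15.
P(Y=7) = C(6,1) · p^2 · (1−p)^5
= 6 · 0.0225 · 0.44371 = 0.059900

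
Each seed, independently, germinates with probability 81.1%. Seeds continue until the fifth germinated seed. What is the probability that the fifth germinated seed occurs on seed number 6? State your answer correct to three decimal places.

0.332

Y = trial on which the fifth success occurs; negative binomial, r=5, p=0.811.
P(Y=6) = C(5,4) · p^5 · (1−p)^1
= 5 · 0.35084 · 0.189 = 0.33154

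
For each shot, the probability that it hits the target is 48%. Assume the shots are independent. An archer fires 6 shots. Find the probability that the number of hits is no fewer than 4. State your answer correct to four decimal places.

0.3070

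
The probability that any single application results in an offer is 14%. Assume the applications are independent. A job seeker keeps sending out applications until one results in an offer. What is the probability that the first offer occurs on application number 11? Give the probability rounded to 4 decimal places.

Geometric (trials to first success), p = 0.14.
P(Y = 11) = (1−p)^10 · p = 0.2213 · 0.14 = 0.030982

0.0310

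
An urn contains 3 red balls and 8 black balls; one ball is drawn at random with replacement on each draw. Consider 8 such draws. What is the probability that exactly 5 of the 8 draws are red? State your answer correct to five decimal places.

X ~ Binomial(n=8, p=0.272727).
P(X=5) = C(8,5) · p^5 · (1−p)^3
= 56 · 0.0015088 · 0.38467 = 0.0325030

0.03250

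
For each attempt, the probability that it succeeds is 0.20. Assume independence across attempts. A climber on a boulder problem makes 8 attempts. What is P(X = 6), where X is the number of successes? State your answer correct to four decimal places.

0.0011

X ~ Binomial(n=8, p=0.20).
P(X=6) = C(8,6) · p^6 · (1−p)^2
= 28 · 6.4e-05 · 0.64 = 0.001147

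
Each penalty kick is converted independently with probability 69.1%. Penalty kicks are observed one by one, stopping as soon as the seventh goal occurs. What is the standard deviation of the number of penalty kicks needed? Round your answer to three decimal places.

2.128

Y = total penalty kicks until the seventh success; negative binomial with r=7, p=0.691.
SD(Y) = √[r(1−p)/p²] = √(4.53002) = 2.12839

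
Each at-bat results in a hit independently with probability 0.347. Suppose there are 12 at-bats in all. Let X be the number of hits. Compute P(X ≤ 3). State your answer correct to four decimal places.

0.3548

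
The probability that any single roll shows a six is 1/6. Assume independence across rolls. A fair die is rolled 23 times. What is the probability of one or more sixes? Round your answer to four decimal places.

P(at least one) = 1 − P(none) = 1 − (1 − 0.166667)^23
= 1 − 0.015095 = 0.984905

0.9849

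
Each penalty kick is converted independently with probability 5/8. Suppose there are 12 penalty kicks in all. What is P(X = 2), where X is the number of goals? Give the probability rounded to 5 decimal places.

X ~ Binomial(n=12, p=0.625).
P(X=2) = C(12,2) · p^2 · (1−p)^10
= 66 · 0.39062 · 5.4994e-05 = 0.0014178

0.00142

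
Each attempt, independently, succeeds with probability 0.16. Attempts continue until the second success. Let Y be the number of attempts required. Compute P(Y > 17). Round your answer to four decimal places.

0.2187

Needing more than 17 attempts ⇔ fewer than 2 successes in the first 17. With X ~ Binomial(17, 0.16), P(Y > 17) = P(X ≤ 1).
  k=0: C(17,0)·0.16^0·0.84^17 = 0.051612
  k=1: C(17,1)·0.16^1·0.84^16 = 0.167123
P(X ≤ 1) = 0.218735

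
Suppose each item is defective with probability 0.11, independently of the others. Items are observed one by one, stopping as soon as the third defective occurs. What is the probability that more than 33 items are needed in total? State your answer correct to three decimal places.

0.281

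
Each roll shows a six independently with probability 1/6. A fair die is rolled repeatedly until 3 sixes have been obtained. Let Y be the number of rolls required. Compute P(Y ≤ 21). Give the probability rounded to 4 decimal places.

Finishing within 21 rolls ⇔ at least 3 successes in the first 21. With X ~ Binomial(21, 0.166667), P(Y ≤ 21) = 1 − P(X ≤ 2).
  k=0: C(21,0)·0.166667^0·0.833333^21 = 0.021737
  k=1: C(21,1)·0.166667^1·0.833333^20 = 0.091294
  k=2: C(21,2)·0.166667^2·0.833333^19 = 0.182588
1 − 0.295619 = 0.704381

0.7044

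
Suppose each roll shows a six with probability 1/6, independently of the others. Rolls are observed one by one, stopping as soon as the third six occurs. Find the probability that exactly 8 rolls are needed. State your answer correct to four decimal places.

Y = trial on which the third success occurs; negative binomial, r=3, p=0.166667.
P(Y=8) = C(7,2) · p^3 · (1−p)^5
= 21 · 0.0046296 · 0.40188 = 0.039071

0.0391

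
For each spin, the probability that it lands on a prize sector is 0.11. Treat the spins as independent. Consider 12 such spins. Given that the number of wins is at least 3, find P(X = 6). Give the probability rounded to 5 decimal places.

X ~ Binomial(12, 0.11). Want P(X=6 | X≥3) = P(X=6) / P(X≥3).
P(X=6) = C(12,6)·0.11^6·0.89^6 = 0.0008135
P(X≥3) = 1 − 0.2469904 − 0.3663228 − 0.2490172 = 0.1376695
Ratio = 0.0008135 / 0.1376695 = 0.0059092

0.00591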